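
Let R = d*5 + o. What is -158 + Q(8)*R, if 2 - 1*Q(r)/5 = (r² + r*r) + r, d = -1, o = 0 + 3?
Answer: 1182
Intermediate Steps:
o = 3
Q(r) = 10 - 10*r² - 5*r (Q(r) = 10 - 5*((r² + r*r) + r) = 10 - 5*((r² + r²) + r) = 10 - 5*(2*r² + r) = 10 - 5*(r + 2*r²) = 10 + (-10*r² - 5*r) = 10 - 10*r² - 5*r)
R = -2 (R = -1*5 + 3 = -5 + 3 = -2)
-158 + Q(8)*R = -158 + (10 - 10*8² - 5*8)*(-2) = -158 + (10 - 10*64 - 40)*(-2) = -158 + (10 - 640 - 40)*(-2) = -158 - 670*(-2) = -158 + 1340 = 1182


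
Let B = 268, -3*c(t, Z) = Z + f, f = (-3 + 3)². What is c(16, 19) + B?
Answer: 785/3 ≈ 261.67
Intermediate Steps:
f = 0 (f = 0² = 0)
c(t, Z) = -Z/3 (c(t, Z) = -(Z + 0)/3 = -Z/3)
c(16, 19) + B = -⅓*19 + 268 = -19/3 + 268 = 785/3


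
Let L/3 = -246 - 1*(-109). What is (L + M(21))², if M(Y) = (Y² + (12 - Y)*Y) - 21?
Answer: 32400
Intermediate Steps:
M(Y) = -21 + Y² + Y*(12 - Y) (M(Y) = (Y² + Y*(12 - Y)) - 21 = -21 + Y² + Y*(12 - Y))
L = -411 (L = 3*(-246 - 1*(-109)) = 3*(-246 + 109) = 3*(-137) = -411)
(L + M(21))² = (-411 + (-21 + 12*21))² = (-411 + (-21 + 252))² = (-411 + 231)² = (-180)² = 32400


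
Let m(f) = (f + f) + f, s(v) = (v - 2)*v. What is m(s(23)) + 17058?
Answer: 18507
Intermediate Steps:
s(v) = v*(-2 + v) (s(v) = (-2 + v)*v = v*(-2 + v))
m(f) = 3*f (m(f) = 2*f + f = 3*f)
m(s(23)) + 17058 = 3*(23*(-2 + 23)) + 17058 = 3*(23*21) + 17058 = 3*483 + 17058 = 1449 + 17058 = 18507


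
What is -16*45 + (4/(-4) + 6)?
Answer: -715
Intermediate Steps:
-16*45 + (4/(-4) + 6) = -720 + (4*(-¼) + 6) = -720 + (-1 + 6) = -720 + 5 = -715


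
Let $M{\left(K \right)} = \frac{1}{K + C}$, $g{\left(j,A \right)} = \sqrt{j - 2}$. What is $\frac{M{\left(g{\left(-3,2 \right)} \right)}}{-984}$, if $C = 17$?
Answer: $\frac{i}{984 \left(\sqrt{5} - 17 i\right)} \approx -5.8763 \cdot 10^{-5} + 7.7293 \cdot 10^{-6} i$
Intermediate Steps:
$g{\left(j,A \right)} = \sqrt{-2 + j}$
$M{\left(K \right)} = \frac{1}{17 + K}$ ($M{\left(K \right)} = \frac{1}{K + 17} = \frac{1}{17 + K}$)
$\frac{M{\left(g{\left(-3,2 \right)} \right)}}{-984} = \frac{1}{\left(17 + \sqrt{-2 - 3}\right) \left(-984\right)} = \frac{1}{17 + \sqrt{-5}} \left(- \frac{1}{984}\right) = \frac{1}{17 + i \sqrt{5}} \left(- \frac{1}{984}\right) = - \frac{1}{984 \left(17 + i \sqrt{5}\right)}$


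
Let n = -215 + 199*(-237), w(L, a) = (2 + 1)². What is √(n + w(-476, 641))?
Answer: I*√47369 ≈ 217.64*I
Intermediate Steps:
w(L, a) = 9 (w(L, a) = 3² = 9)
n = -47378 (n = -215 - 47163 = -47378)
√(n + w(-476, 641)) = √(-47378 + 9) = √(-47369) = I*√47369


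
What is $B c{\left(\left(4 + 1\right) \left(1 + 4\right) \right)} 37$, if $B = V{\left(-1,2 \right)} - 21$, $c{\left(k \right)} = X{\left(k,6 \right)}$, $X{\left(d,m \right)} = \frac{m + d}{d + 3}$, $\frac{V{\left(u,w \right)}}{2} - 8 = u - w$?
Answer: $- \frac{12617}{28} \approx -450.61$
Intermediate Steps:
$V{\left(u,w \right)} = 16 - 2 w + 2 u$ ($V{\left(u,w \right)} = 16 + 2 \left(u - w\right) = 16 + \left(- 2 w + 2 u\right) = 16 - 2 w + 2 u$)
$X{\left(d,m \right)} = \frac{d + m}{3 + d}$
$c{\left(k \right)} = \frac{6 + k}{3 + k}$ ($c{\left(k \right)} = \frac{k + 6}{3 + k} = \frac{6 + k}{3 + k}$)
$B = -11$ ($B = \left(16 - 4 + 2 \left(-1\right)\right) - 21 = \left(16 - 4 - 2\right) - 21 = 10 - 21 = -11$)
$B c{\left(\left(4 + 1\right) \left(1 + 4\right) \right)} 37 = - 11 \frac{6 + \left(4 + 1\right) \left(1 + 4\right)}{3 + \left(4 + 1\right) \left(1 + 4\right)} 37 = - 11 \frac{6 + 5 \cdot 5}{3 + 5 \cdot 5} \cdot 37 = - 11 \frac{6 + 25}{3 + 25} \cdot 37 = - 11 \cdot \frac{1}{28} \cdot 31 \cdot 37 = \left(-11\right) \frac{31}{28} \cdot 37 = \left(- \frac{341}{28}\right) 37 = - \frac{12617}{28}$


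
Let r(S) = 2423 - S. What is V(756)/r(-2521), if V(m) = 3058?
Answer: 1529/2472 ≈ 0.61853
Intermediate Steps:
V(756)/r(-2521) = 3058/(2423 - 1*(-2521)) = 3058/(2423 + 2521) = 3058/4944 = 3058*(1/4944) = 1529/2472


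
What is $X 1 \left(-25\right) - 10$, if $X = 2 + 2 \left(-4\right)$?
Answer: $140$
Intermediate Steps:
$X = -6$ ($X = 2 - 8 = -6$)
$X 1 \left(-25\right) - 10 = - 6 \cdot 1 \left(-25\right) - 10 = \left(-6\right) \left(-25\right) - 10 = 150 - 10 = 140$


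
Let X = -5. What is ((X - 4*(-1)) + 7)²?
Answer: 36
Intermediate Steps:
((X - 4*(-1)) + 7)² = ((-5 - 4*(-1)) + 7)² = ((-5 + 4) + 7)² = (-1 + 7)² = 6² = 36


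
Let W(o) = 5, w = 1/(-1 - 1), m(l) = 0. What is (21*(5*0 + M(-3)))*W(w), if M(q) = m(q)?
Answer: 0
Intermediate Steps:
w = -½ (w = 1/(-2) = -½ ≈ -0.50000)
M(q) = 0
(21*(5*0 + M(-3)))*W(w) = (21*(5*0 + 0))*5 = (21*(0 + 0))*5 = (21*0)*5 = 0*5 = 0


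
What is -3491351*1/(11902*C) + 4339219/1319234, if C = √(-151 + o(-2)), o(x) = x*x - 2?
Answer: 4339219/1319234 + 3491351*I*√149/1773398 ≈ 3.2892 + 24.031*I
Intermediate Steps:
o(x) = -2 + x² (o(x) = x² - 2 = -2 + x²)
C = I*√149 (C = √(-151 + (-2 + (-2)²)) = √(-151 + (-2 + 4)) = √(-151 + 2) = √(-149) = I*√149 ≈ 12.207*I)
-3491351*1/(11902*C) + 4339219/1319234 = -3491351*(-I*√149/1773398) + 4339219/1319234 = -3491351*(-I*√149/1773398) + 4339219*(1/1319234) = -(-3491351)*I*√149/1773398 + 4339219/1319234 = 3491351*I*√149/1773398 + 4339219/1319234 = 4339219/1319234 + 3491351*I*√149/1773398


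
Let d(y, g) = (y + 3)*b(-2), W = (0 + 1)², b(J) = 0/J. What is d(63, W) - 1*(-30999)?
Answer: 30999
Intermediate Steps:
b(J) = 0
W = 1 (W = 1² = 1)
d(y, g) = 0 (d(y, g) = (y + 3)*0 = (3 + y)*0 = 0)
d(63, W) - 1*(-30999) = 0 - 1*(-30999) = 0 + 30999 = 30999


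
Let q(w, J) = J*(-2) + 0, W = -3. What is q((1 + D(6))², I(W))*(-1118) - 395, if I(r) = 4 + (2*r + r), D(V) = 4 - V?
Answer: -11575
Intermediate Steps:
I(r) = 4 + 3*r
q(w, J) = -2*J (q(w, J) = -2*J + 0 = -2*J)
q((1 + D(6))², I(W))*(-1118) - 395 = -2*(4 + 3*(-3))*(-1118) - 395 = -2*(4 - 9)*(-1118) - 395 = -2*(-5)*(-1118) - 395 = 10*(-1118) - 395 = -11180 - 395 = -11575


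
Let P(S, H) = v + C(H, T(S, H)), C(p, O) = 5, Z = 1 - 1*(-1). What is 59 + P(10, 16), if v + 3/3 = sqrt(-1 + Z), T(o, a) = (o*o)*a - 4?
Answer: 64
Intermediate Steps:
Z = 2 (Z = 1 + 1 = 2)
T(o, a) = -4 + a*o**2 (T(o, a) = o**2*a - 4 = a*o**2 - 4 = -4 + a*o**2)
v = 0 (v = -1 + sqrt(-1 + 2) = -1 + sqrt(1) = -1 + 1 = 0)
P(S, H) = 5 (P(S, H) = 0 + 5 = 5)
59 + P(10, 16) = 59 + 5 = 64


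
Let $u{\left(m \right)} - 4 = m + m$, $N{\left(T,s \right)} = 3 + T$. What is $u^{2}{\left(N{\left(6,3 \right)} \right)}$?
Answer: $484$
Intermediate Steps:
$u{\left(m \right)} = 4 + 2 m$ ($u{\left(m \right)} = 4 + \left(m + m\right) = 4 + 2 m$)
$u^{2}{\left(N{\left(6,3 \right)} \right)} = \left(4 + 2 \left(3 + 6\right)\right)^{2} = \left(4 + 2 \cdot 9\right)^{2} = \left(4 + 18\right)^{2} = 22^{2} = 484$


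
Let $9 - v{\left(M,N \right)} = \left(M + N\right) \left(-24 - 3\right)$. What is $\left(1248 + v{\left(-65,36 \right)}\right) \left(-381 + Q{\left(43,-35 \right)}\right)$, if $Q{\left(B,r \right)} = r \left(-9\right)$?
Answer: $-31284$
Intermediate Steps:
$v{\left(M,N \right)} = 9 + 27 M + 27 N$ ($v{\left(M,N \right)} = 9 - \left(M + N\right) \left(-24 - 3\right) = 9 - \left(M + N\right) \left(-27\right) = 9 - \left(- 27 M - 27 N\right) = 9 + \left(27 M + 27 N\right) = 9 + 27 M + 27 N$)
$Q{\left(B,r \right)} = - 9 r$
$\left(1248 + v{\left(-65,36 \right)}\right) \left(-381 + Q{\left(43,-35 \right)}\right) = \left(1248 + \left(9 + 27 \left(-65\right) + 27 \cdot 36\right)\right) \left(-381 - -315\right) = \left(1248 + \left(9 - 1755 + 972\right)\right) \left(-381 + 315\right) = \left(1248 - 774\right) \left(-66\right) = 474 \left(-66\right) = -31284$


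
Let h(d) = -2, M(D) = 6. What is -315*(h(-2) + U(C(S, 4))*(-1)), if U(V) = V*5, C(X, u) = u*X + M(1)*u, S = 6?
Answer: 76230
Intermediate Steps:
C(X, u) = 6*u + X*u (C(X, u) = u*X + 6*u = X*u + 6*u = 6*u + X*u)
U(V) = 5*V
-315*(h(-2) + U(C(S, 4))*(-1)) = -315*(-2 + (5*(4*(6 + 6)))*(-1)) = -315*(-2 + (5*(4*12))*(-1)) = -315*(-2 + (5*48)*(-1)) = -315*(-2 + 240*(-1)) = -315*(-2 - 240) = -315*(-242) = 76230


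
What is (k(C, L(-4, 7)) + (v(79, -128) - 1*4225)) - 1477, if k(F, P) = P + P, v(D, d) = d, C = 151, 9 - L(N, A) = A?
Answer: -5826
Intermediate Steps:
L(N, A) = 9 - A
k(F, P) = 2*P
(k(C, L(-4, 7)) + (v(79, -128) - 1*4225)) - 1477 = (2*(9 - 1*7) + (-128 - 1*4225)) - 1477 = (2*(9 - 7) + (-128 - 4225)) - 1477 = (2*2 - 4353) - 1477 = (4 - 4353) - 1477 = -4349 - 1477 = -5826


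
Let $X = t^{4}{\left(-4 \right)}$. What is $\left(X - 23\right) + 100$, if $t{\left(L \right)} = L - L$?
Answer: $77$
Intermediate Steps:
$t{\left(L \right)} = 0$
$X = 0$ ($X = 0^{4} = 0$)
$\left(X - 23\right) + 100 = \left(0 - 23\right) + 100 = -23 + 100 = 77$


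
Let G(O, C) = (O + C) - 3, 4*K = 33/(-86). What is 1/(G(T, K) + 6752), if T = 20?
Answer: 344/2328503 ≈ 0.00014773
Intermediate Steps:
K = -33/344 (K = (33/(-86))/4 = (33*(-1/86))/4 = (¼)*(-33/86) = -33/344 ≈ -0.095930)
G(O, C) = -3 + C + O (G(O, C) = (C + O) - 3 = -3 + C + O)
1/(G(T, K) + 6752) = 1/((-3 - 33/344 + 20) + 6752) = 1/(5815/344 + 6752) = 1/(2328503/344) = 344/2328503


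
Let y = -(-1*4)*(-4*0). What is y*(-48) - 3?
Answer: -3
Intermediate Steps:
y = 0 (y = -(-4)*0 = -1*0 = 0)
y*(-48) - 3 = 0*(-48) - 3 = 0 - 3 = -3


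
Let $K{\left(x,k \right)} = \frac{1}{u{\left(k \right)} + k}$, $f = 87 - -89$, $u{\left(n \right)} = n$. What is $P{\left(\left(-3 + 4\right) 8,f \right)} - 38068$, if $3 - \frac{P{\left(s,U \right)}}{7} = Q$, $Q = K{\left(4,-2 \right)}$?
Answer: $- \frac{152181}{4} \approx -38045.0$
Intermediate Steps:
$f = 176$ ($f = 87 + 89 = 176$)
$K{\left(x,k \right)} = \frac{1}{2 k}$ ($K{\left(x,k \right)} = \frac{1}{k + k} = \frac{1}{2 k}$)
$Q = - \frac{1}{4}$ ($Q = \frac{1}{2 \left(-2\right)} = \frac{1}{2} \left(- \frac{1}{2}\right) = - \frac{1}{4} \approx -0.25$)
$P{\left(s,U \right)} = \frac{91}{4}$ ($P{\left(s,U \right)} = 21 - - \frac{7}{4} = 21 + \frac{7}{4} = \frac{91}{4}$)
$P{\left(\left(-3 + 4\right) 8,f \right)} - 38068 = \frac{91}{4} - 38068 = - \frac{152181}{4}$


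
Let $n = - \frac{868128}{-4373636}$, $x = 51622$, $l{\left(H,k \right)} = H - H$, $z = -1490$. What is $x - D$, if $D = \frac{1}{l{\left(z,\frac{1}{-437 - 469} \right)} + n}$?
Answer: $\frac{11202532495}{217032} \approx 51617.0$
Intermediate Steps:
$l{\left(H,k \right)} = 0$
$n = \frac{217032}{1093409}$ ($n = \left(-868128\right) \left(- \frac{1}{4373636}\right) = \frac{217032}{1093409} \approx 0.19849$)
$D = \frac{1093409}{217032}$ ($D = \frac{1}{0 + \frac{217032}{1093409}} = \frac{1}{\frac{217032}{1093409}} = \frac{1093409}{217032} \approx 5.038$)
$x - D = 51622 - \frac{1093409}{217032} = \frac{11202532495}{217032}$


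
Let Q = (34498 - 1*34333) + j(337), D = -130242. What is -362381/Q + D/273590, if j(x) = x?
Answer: -197627887/273590 ≈ -722.35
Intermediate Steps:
Q = 502 (Q = (34498 - 1*34333) + 337 = (34498 - 34333) + 337 = 165 + 337 = 502)
-362381/Q + D/273590 = -362381/502 - 130242/273590 = -362381*1/502 - 130242*1/273590 = -362381/502 - 65121/136795 = -197627887/273590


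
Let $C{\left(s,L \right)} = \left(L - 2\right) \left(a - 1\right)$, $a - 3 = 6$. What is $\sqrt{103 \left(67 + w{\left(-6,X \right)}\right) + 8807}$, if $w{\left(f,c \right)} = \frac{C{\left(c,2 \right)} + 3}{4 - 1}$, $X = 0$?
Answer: $\sqrt{15811} \approx 125.74$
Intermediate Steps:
$a = 9$ ($a = 3 + 6 = 9$)
$C{\left(s,L \right)} = -16 + 8 L$ ($C{\left(s,L \right)} = \left(L - 2\right) \left(9 - 1\right) = \left(-2 + L\right) 8 = -16 + 8 L$)
$w{\left(f,c \right)} = 1$ ($w{\left(f,c \right)} = \frac{\left(-16 + 8 \cdot 2\right) + 3}{4 - 1} = \frac{\left(-16 + 16\right) + 3}{3} = \left(0 + 3\right) \frac{1}{3} = 3 \cdot \frac{1}{3} = 1$)
$\sqrt{103 \left(67 + w{\left(-6,X \right)}\right) + 8807} = \sqrt{103 \left(67 + 1\right) + 8807} = \sqrt{103 \cdot 68 + 8807} = \sqrt{7004 + 8807} = \sqrt{15811}$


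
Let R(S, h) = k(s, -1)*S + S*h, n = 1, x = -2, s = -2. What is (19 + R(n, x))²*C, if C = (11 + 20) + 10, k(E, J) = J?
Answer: 10496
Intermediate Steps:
R(S, h) = -S + S*h
C = 41 (C = 31 + 10 = 41)
(19 + R(n, x))²*C = (19 + 1*(-1 - 2))²*41 = (19 + 1*(-3))²*41 = (19 - 3)²*41 = 16²*41 = 256*41 = 10496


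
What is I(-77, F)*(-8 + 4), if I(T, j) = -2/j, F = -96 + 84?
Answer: -2/3 ≈ -0.66667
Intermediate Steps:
F = -12
I(-77, F)*(-8 + 4) = (-2/(-12))*(-8 + 4) = -2*(-1/12)*(-4) = (1/6)*(-4) = -2/3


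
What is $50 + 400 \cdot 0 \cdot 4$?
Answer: $50$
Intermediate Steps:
$50 + 400 \cdot 0 \cdot 4 = 50 + 400 \cdot 0 = 50 + 0 = 50$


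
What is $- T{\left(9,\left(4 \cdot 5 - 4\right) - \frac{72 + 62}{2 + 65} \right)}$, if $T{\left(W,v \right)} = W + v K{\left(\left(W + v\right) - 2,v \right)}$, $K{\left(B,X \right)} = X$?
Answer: $-205$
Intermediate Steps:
$T{\left(W,v \right)} = W + v^{2}$ ($T{\left(W,v \right)} = W + v v = W + v^{2}$)
$- T{\left(9,\left(4 \cdot 5 - 4\right) - \frac{72 + 62}{2 + 65} \right)} = - (9 + \left(\left(4 \cdot 5 - 4\right) - \frac{72 + 62}{2 + 65}\right)^{2}) = - (9 + \left(\left(20 - 4\right) - \frac{134}{67}\right)^{2}) = - (9 + \left(16 - 134 \cdot \frac{1}{67}\right)^{2}) = - (9 + \left(16 - 2\right)^{2}) = - (9 + 14^{2}) = - (9 + 196) = \left(-1\right) 205 = -205$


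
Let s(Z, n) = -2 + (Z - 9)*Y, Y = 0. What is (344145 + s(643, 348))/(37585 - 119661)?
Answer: -344143/82076 ≈ -4.1930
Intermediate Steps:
s(Z, n) = -2 (s(Z, n) = -2 + (Z - 9)*0 = -2 + (-9 + Z)*0 = -2 + 0 = -2)
(344145 + s(643, 348))/(37585 - 119661) = (344145 - 2)/(37585 - 119661) = 344143/(-82076) = 344143*(-1/82076) = -344143/82076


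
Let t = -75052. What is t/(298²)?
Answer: -18763/22201 ≈ -0.84514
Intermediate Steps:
t/(298²) = -75052/(298²) = -75052/88804 = -75052*1/88804 = -18763/22201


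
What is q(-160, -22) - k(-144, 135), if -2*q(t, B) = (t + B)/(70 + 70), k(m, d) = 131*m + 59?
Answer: 376113/20 ≈ 18806.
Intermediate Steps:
k(m, d) = 59 + 131*m
q(t, B) = -B/280 - t/280 (q(t, B) = -(t + B)/(2*(70 + 70)) = -(B + t)/(2*140) = -(B/140 + t/140)/2 = -B/280 - t/280)
q(-160, -22) - k(-144, 135) = (-1/280*(-22) - 1/280*(-160)) - (59 + 131*(-144)) = (11/140 + 4/7) - (59 - 18864) = 13/20 - 1*(-18805) = 13/20 + 18805 = 376113/20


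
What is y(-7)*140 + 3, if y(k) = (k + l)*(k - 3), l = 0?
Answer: 9803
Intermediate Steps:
y(k) = k*(-3 + k) (y(k) = (k + 0)*(k - 3) = k*(-3 + k))
y(-7)*140 + 3 = -7*(-3 - 7)*140 + 3 = -7*(-10)*140 + 3 = 70*140 + 3 = 9800 + 3 = 9803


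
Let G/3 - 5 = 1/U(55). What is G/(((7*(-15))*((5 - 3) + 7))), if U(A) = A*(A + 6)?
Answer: -1864/117425 ≈ -0.015874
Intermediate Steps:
U(A) = A*(6 + A)
G = 50328/3355 (G = 15 + 3/((55*(6 + 55))) = 15 + 3/((55*61)) = 15 + 3/3355 = 50328/3355 ≈ 15.001)
G/(((7*(-15))*((5 - 3) + 7))) = 50328/(3355*(((7*(-15))*((5 - 3) + 7)))) = 50328/(3355*((-105*(2 + 7)))) = 50328/(3355*((-105*9))) = (50328/3355)/(-945) = (50328/3355)*(-1/945) = -1864/117425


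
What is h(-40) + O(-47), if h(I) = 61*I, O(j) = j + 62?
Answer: -2425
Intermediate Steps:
O(j) = 62 + j
h(-40) + O(-47) = 61*(-40) + (62 - 47) = -2440 + 15 = -2425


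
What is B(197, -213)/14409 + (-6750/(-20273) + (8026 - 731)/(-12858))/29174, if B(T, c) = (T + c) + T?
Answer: 458529072070427/36525822732456948 ≈ 0.012554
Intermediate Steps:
B(T, c) = c + 2*T
B(197, -213)/14409 + (-6750/(-20273) + (8026 - 731)/(-12858))/29174 = (-213 + 2*197)/14409 + (-6750/(-20273) + (8026 - 731)/(-12858))/29174 = (-213 + 394)*(1/14409) + (-6750*(-1/20273) + 7295*(-1/12858))*(1/29174) = 181*(1/14409) + (6750/20273 - 7295/12858)*(1/29174) = 181/14409 - 61100035/260670234*1/29174 = 181/14409 - 61100035/7604793406716 = 458529072070427/36525822732456948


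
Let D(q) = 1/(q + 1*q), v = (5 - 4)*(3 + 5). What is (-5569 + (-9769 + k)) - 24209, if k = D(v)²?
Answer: -10124031/256 ≈ -39547.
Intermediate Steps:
v = 8 (v = 1*8 = 8)
D(q) = 1/(2*q) (D(q) = 1/(q + q) = 1/(2*q))
k = 1/256 (k = ((½)/8)² = ((½)*(⅛))² = (1/16)² = 1/256 ≈ 0.0039063)
(-5569 + (-9769 + k)) - 24209 = (-5569 + (-9769 + 1/256)) - 24209 = (-5569 - 2500863/256) - 24209 = -3926527/256 - 24209 = -10124031/256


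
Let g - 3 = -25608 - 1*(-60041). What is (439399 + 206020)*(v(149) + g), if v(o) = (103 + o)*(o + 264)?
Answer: 89398276528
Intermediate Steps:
g = 34436 (g = 3 + (-25608 - 1*(-60041)) = 3 + (-25608 + 60041) = 3 + 34433 = 34436)
v(o) = (103 + o)*(264 + o)
(439399 + 206020)*(v(149) + g) = (439399 + 206020)*((27192 + 149² + 367*149) + 34436) = 645419*((27192 + 22201 + 54683) + 34436) = 645419*(104076 + 34436) = 645419*138512 = 89398276528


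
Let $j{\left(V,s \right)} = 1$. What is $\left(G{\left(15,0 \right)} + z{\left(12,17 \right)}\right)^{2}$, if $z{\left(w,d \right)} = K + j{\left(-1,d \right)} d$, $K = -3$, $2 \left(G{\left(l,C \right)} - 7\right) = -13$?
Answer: $\frac{841}{4} \approx 210.25$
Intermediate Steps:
$G{\left(l,C \right)} = \frac{1}{2}$ ($G{\left(l,C \right)} = 7 + \frac{1}{2} \left(-13\right) = 7 - \frac{13}{2} = \frac{1}{2}$)
$z{\left(w,d \right)} = -3 + d$ ($z{\left(w,d \right)} = -3 + 1 d = -3 + d$)
$\left(G{\left(15,0 \right)} + z{\left(12,17 \right)}\right)^{2} = \left(\frac{1}{2} + \left(-3 + 17\right)\right)^{2} = \left(\frac{1}{2} + 14\right)^{2} = \left(\frac{29}{2}\right)^{2} = \frac{841}{4}$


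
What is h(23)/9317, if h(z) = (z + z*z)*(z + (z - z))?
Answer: 12696/9317 ≈ 1.3627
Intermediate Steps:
h(z) = z*(z + z²) (h(z) = (z + z²)*(z + 0) = (z + z²)*z = z*(z + z²))
h(23)/9317 = (23²*(1 + 23))/9317 = (529*24)*(1/9317) = 12696*(1/9317) = 12696/9317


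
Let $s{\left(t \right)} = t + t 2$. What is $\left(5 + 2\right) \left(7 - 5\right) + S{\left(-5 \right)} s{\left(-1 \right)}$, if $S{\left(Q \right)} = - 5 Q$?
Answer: $-61$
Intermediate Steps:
$s{\left(t \right)} = 3 t$ ($s{\left(t \right)} = t + 2 t = 3 t$)
$\left(5 + 2\right) \left(7 - 5\right) + S{\left(-5 \right)} s{\left(-1 \right)} = \left(5 + 2\right) \left(7 - 5\right) + \left(-5\right) \left(-5\right) 3 \left(-1\right) = 7 \cdot 2 + 25 \left(-3\right) = 14 - 75 = -61$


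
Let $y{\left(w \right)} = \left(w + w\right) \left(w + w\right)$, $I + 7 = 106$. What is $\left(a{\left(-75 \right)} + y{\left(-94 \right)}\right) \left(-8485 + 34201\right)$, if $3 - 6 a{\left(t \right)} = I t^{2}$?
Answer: $-1477847088$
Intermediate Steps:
$I = 99$ ($I = -7 + 106 = 99$)
$y{\left(w \right)} = 4 w^{2}$ ($y{\left(w \right)} = 2 w 2 w = 4 w^{2}$)
$a{\left(t \right)} = \frac{1}{2} - \frac{33 t^{2}}{2}$ ($a{\left(t \right)} = \frac{1}{2} - \frac{99 t^{2}}{6} = \frac{1}{2} - \frac{33 t^{2}}{2}$)
$\left(a{\left(-75 \right)} + y{\left(-94 \right)}\right) \left(-8485 + 34201\right) = \left(\left(\frac{1}{2} - \frac{33 \left(-75\right)^{2}}{2}\right) + 4 \left(-94\right)^{2}\right) \left(-8485 + 34201\right) = \left(\left(\frac{1}{2} - \frac{185625}{2}\right) + 4 \cdot 8836\right) 25716 = \left(\left(\frac{1}{2} - \frac{185625}{2}\right) + 35344\right) 25716 = \left(-92812 + 35344\right) 25716 = \left(-57468\right) 25716 = -1477847088$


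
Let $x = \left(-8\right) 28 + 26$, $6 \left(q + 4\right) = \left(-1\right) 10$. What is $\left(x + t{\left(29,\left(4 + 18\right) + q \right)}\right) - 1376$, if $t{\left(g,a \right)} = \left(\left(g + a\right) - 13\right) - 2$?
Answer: $- \frac{4631}{3} \approx -1543.7$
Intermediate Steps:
$q = - \frac{17}{3}$ ($q = -4 + \frac{\left(-1\right) 10}{6} = -4 + \frac{1}{6} \left(-10\right) = -4 - \frac{5}{3} = - \frac{17}{3} \approx -5.6667$)
$x = -198$ ($x = -224 + 26 = -198$)
$t{\left(g,a \right)} = -15 + a + g$ ($t{\left(g,a \right)} = \left(\left(a + g\right) - 13\right) - 2 = \left(-13 + a + g\right) - 2 = -15 + a + g$)
$\left(x + t{\left(29,\left(4 + 18\right) + q \right)}\right) - 1376 = \left(-198 + \left(-15 + \left(\left(4 + 18\right) - \frac{17}{3}\right) + 29\right)\right) - 1376 = \left(-198 + \left(-15 + \left(22 - \frac{17}{3}\right) + 29\right)\right) - 1376 = \left(-198 + \left(-15 + \frac{49}{3} + 29\right)\right) - 1376 = \left(-198 + \frac{91}{3}\right) - 1376 = - \frac{503}{3} - 1376 = - \frac{4631}{3}$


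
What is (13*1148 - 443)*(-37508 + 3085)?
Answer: -498479463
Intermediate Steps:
(13*1148 - 443)*(-37508 + 3085) = (14924 - 443)*(-34423) = 14481*(-34423) = -498479463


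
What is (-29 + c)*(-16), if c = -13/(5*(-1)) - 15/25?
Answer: 432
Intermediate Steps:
c = 2 (c = -13/(-5) - 15*1/25 = -13*(-1/5) - 3/5 = 13/5 - 3/5 = 2)
(-29 + c)*(-16) = (-29 + 2)*(-16) = -27*(-16) = 432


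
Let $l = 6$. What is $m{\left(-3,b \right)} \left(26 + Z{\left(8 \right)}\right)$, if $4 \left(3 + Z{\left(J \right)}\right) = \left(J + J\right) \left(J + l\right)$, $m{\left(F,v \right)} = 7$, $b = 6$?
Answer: $553$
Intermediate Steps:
$Z{\left(J \right)} = -3 + \frac{J \left(6 + J\right)}{2}$ ($Z{\left(J \right)} = -3 + \frac{\left(J + J\right) \left(J + 6\right)}{4} = -3 + \frac{2 J \left(6 + J\right)}{4} = -3 + \frac{J \left(6 + J\right)}{2}$)
$m{\left(-3,b \right)} \left(26 + Z{\left(8 \right)}\right) = 7 \left(26 + \left(-3 + \frac{8^{2}}{2} + 3 \cdot 8\right)\right) = 7 \left(26 + \left(-3 + \frac{1}{2} \cdot 64 + 24\right)\right) = 7 \left(26 + \left(-3 + 32 + 24\right)\right) = 7 \left(26 + 53\right) = 7 \cdot 79 = 553$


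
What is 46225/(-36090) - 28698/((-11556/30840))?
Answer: 59149606505/772326 ≈ 76586.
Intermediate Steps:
46225/(-36090) - 28698/((-11556/30840)) = 46225*(-1/36090) - 28698/((-11556*1/30840)) = -9245/7218 - 28698/(-963/2570) = -9245/7218 - 28698*(-2570/963) = -9245/7218 + 24584620/321 = 59149606505/772326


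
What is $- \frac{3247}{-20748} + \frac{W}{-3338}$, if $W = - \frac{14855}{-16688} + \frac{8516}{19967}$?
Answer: $\frac{128656486705739}{824179198865568} \approx 0.1561$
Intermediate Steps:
$W = \frac{438724793}{333209296}$ ($W = \left(-14855\right) \left(- \frac{1}{16688}\right) + 8516 \cdot \frac{1}{19967} = \frac{14855}{16688} + \frac{8516}{19967} = \frac{438724793}{333209296} \approx 1.3167$)
$- \frac{3247}{-20748} + \frac{W}{-3338} = - \frac{3247}{-20748} + \frac{438724793}{333209296 \left(-3338\right)} = \left(-3247\right) \left(- \frac{1}{20748}\right) + \frac{438724793}{333209296} \left(- \frac{1}{3338}\right) = \frac{3247}{20748} - \frac{438724793}{1112252630048} = \frac{128656486705739}{824179198865568}$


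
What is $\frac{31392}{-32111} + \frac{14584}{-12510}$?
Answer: $- \frac{430510372}{200854305} \approx -2.1434$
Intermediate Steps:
$\frac{31392}{-32111} + \frac{14584}{-12510} = 31392 \left(- \frac{1}{32111}\right) + 14584 \left(- \frac{1}{12510}\right) = - \frac{31392}{32111} - \frac{7292}{6255} = - \frac{430510372}{200854305}$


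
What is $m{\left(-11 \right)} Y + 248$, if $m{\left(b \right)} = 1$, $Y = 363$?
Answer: $611$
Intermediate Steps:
$m{\left(-11 \right)} Y + 248 = 1 \cdot 363 + 248 = 363 + 248 = 611$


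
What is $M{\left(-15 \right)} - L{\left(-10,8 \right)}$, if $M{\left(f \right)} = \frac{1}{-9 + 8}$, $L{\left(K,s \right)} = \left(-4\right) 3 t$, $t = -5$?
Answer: $-61$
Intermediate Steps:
$L{\left(K,s \right)} = 60$ ($L{\left(K,s \right)} = \left(-4\right) 3 \left(-5\right) = \left(-12\right) \left(-5\right) = 60$)
$M{\left(f \right)} = -1$ ($M{\left(f \right)} = \frac{1}{-1} = -1$)
$M{\left(-15 \right)} - L{\left(-10,8 \right)} = -1 - 60 = -61$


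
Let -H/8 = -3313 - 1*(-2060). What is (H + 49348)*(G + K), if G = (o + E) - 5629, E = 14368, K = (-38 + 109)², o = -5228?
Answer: 507749344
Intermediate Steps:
K = 5041 (K = 71² = 5041)
G = 3511 (G = (-5228 + 14368) - 5629 = 9140 - 5629 = 3511)
H = 10024 (H = -8*(-3313 - 1*(-2060)) = -8*(-3313 + 2060) = -8*(-1253) = 10024)
(H + 49348)*(G + K) = (10024 + 49348)*(3511 + 5041) = 59372*8552 = 507749344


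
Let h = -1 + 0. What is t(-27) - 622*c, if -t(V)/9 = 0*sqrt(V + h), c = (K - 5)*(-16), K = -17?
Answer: -218944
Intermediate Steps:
c = 352 (c = (-17 - 5)*(-16) = -22*(-16) = 352)
h = -1
t(V) = 0 (t(V) = -0*sqrt(V - 1) = -0*sqrt(-1 + V) = -9*0 = 0)
t(-27) - 622*c = 0 - 622*352 = 0 - 218944 = -218944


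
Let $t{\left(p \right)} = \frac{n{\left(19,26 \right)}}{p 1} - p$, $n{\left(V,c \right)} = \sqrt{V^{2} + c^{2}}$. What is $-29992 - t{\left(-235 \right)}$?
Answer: $-30227 + \frac{\sqrt{1037}}{235} \approx -30227.0$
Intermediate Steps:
$t{\left(p \right)} = - p + \frac{\sqrt{1037}}{p}$ ($t{\left(p \right)} = \frac{\sqrt{19^{2} + 26^{2}}}{p 1} - p = \frac{\sqrt{361 + 676}}{p} - p = \frac{\sqrt{1037}}{p} - p = - p + \frac{\sqrt{1037}}{p}$)
$-29992 - t{\left(-235 \right)} = -29992 - \left(\left(-1\right) \left(-235\right) + \frac{\sqrt{1037}}{-235}\right) = -29992 - \left(235 + \sqrt{1037} \left(- \frac{1}{235}\right)\right) = -29992 - \left(235 - \frac{\sqrt{1037}}{235}\right) = -30227 + \frac{\sqrt{1037}}{235}$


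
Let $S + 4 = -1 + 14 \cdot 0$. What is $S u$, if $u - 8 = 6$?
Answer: $-70$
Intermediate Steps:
$u = 14$ ($u = 8 + 6 = 14$)
$S = -5$ ($S = -4 + \left(-1 + 14 \cdot 0\right) = -4 + \left(-1 + 0\right) = -4 - 1 = -5$)
$S u = \left(-5\right) 14 = -70$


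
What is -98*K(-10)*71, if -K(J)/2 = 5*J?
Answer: -695800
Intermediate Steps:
K(J) = -10*J
-98*K(-10)*71 = -(-980)*(-10)*71 = -98*100*71 = -9800*71 = -695800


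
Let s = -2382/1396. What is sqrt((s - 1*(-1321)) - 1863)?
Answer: I*sqrt(264895886)/698 ≈ 23.318*I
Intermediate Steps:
s = -1191/698 (s = -2382*1/1396 = -1191/698 ≈ -1.7063)
sqrt((s - 1*(-1321)) - 1863) = sqrt((-1191/698 - 1*(-1321)) - 1863) = sqrt((-1191/698 + 1321) - 1863) = sqrt(920867/698 - 1863) = sqrt(-379507/698) = I*sqrt(264895886)/698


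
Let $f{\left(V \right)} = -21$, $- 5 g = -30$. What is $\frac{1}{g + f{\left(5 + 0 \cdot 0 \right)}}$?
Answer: $- \frac{1}{15} \approx -0.066667$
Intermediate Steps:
$g = 6$ ($g = \left(- \frac{1}{5}\right) \left(-30\right) = 6$)
$\frac{1}{g + f{\left(5 + 0 \cdot 0 \right)}} = \frac{1}{6 - 21} = \frac{1}{-15} = - \frac{1}{15}$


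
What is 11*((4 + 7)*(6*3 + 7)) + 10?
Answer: 3035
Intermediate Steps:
11*((4 + 7)*(6*3 + 7)) + 10 = 11*(11*(18 + 7)) + 10 = 11*(11*25) + 10 = 11*275 + 10 = 3025 + 10 = 3035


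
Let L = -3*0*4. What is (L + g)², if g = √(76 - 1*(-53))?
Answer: 129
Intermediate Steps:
g = √129 (g = √(76 + 53) = √129 ≈ 11.358)
L = 0 (L = 0*4 = 0)
(L + g)² = (0 + √129)² = (√129)² = 129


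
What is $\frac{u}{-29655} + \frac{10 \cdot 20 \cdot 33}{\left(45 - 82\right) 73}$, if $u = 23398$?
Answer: $- \frac{258920998}{80098155} \approx -3.2325$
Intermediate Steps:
$\frac{u}{-29655} + \frac{10 \cdot 20 \cdot 33}{\left(45 - 82\right) 73} = \frac{23398}{-29655} + \frac{10 \cdot 20 \cdot 33}{\left(45 - 82\right) 73} = 23398 \left(- \frac{1}{29655}\right) + \frac{200 \cdot 33}{\left(-37\right) 73} = - \frac{23398}{29655} + \frac{6600}{-2701} = - \frac{23398}{29655} + 6600 \left(- \frac{1}{2701}\right) = - \frac{23398}{29655} - \frac{6600}{2701} = - \frac{258920998}{80098155}$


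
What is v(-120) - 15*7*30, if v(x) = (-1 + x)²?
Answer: 11491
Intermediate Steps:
v(-120) - 15*7*30 = (-1 - 120)² - 15*7*30 = (-121)² - 105*30 = 14641 - 3150 = 11491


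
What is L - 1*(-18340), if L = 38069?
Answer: 56409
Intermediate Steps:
L - 1*(-18340) = 38069 - 1*(-18340) = 38069 + 18340 = 56409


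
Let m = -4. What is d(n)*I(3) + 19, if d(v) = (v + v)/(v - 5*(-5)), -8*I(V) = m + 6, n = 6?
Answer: 586/31 ≈ 18.903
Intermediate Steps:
I(V) = -¼ (I(V) = -(-4 + 6)/8 = -⅛*2 = -¼)
d(v) = 2*v/(25 + v) (d(v) = (2*v)/(v + 25) = (2*v)/(25 + v) = 2*v/(25 + v))
d(n)*I(3) + 19 = (2*6/(25 + 6))*(-¼) + 19 = (2*6/31)*(-¼) + 19 = (2*6*(1/31))*(-¼) + 19 = (12/31)*(-¼) + 19 = -3/31 + 19 = 586/31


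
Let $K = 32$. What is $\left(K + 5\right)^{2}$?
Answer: $1369$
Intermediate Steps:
$\left(K + 5\right)^{2} = \left(32 + 5\right)^{2} = 37^{2} = 1369$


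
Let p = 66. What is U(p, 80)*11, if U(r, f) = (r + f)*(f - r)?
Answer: 22484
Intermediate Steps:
U(r, f) = (f + r)*(f - r)
U(p, 80)*11 = (80² - 1*66²)*11 = (6400 - 1*4356)*11 = (6400 - 4356)*11 = 2044*11 = 22484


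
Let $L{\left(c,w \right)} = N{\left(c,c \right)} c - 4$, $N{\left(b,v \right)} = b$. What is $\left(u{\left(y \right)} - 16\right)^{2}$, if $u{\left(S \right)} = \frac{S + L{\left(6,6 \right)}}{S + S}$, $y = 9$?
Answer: $\frac{61009}{324} \approx 188.3$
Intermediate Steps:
$L{\left(c,w \right)} = -4 + c^{2}$ ($L{\left(c,w \right)} = c c - 4 = c^{2} - 4 = -4 + c^{2}$)
$u{\left(S \right)} = \frac{32 + S}{2 S}$ ($u{\left(S \right)} = \frac{S - \left(4 - 6^{2}\right)}{S + S} = \frac{S + \left(-4 + 36\right)}{2 S} = \left(S + 32\right) \frac{1}{2 S} = \left(32 + S\right) \frac{1}{2 S} = \frac{32 + S}{2 S}$)
$\left(u{\left(y \right)} - 16\right)^{2} = \left(\frac{32 + 9}{2 \cdot 9} - 16\right)^{2} = \left(\frac{1}{2} \cdot \frac{1}{9} \cdot 41 - 16\right)^{2} = \left(\frac{41}{18} - 16\right)^{2} = \left(- \frac{247}{18}\right)^{2} = \frac{61009}{324}$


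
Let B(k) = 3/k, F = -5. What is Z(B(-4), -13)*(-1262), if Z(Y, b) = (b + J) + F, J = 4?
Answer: 17668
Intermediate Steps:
Z(Y, b) = -1 + b (Z(Y, b) = (b + 4) - 5 = (4 + b) - 5 = -1 + b)
Z(B(-4), -13)*(-1262) = (-1 - 13)*(-1262) = -14*(-1262) = 17668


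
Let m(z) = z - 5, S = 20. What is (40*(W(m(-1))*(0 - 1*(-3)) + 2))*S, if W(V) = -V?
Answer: 16000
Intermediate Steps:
m(z) = -5 + z
(40*(W(m(-1))*(0 - 1*(-3)) + 2))*S = (40*((-(-5 - 1))*(0 - 1*(-3)) + 2))*20 = (40*((-1*(-6))*(0 + 3) + 2))*20 = (40*(6*3 + 2))*20 = (40*(18 + 2))*20 = (40*20)*20 = 800*20 = 16000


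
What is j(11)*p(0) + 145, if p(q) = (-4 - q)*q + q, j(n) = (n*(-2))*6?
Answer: 145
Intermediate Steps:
j(n) = -12*n (j(n) = -2*n*6 = -12*n)
p(q) = q + q*(-4 - q) (p(q) = q*(-4 - q) + q = q + q*(-4 - q))
j(11)*p(0) + 145 = (-12*11)*(-1*0*(3 + 0)) + 145 = -(-132)*0*3 + 145 = -132*0 + 145 = 0 + 145 = 145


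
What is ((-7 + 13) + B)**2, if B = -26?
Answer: 400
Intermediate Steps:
((-7 + 13) + B)**2 = ((-7 + 13) - 26)**2 = (6 - 26)**2 = (-20)**2 = 400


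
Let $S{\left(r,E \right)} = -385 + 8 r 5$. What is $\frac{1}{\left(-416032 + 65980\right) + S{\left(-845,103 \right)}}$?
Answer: $- \frac{1}{384237} \approx -2.6026 \cdot 10^{-6}$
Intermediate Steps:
$S{\left(r,E \right)} = -385 + 40 r$
$\frac{1}{\left(-416032 + 65980\right) + S{\left(-845,103 \right)}} = \frac{1}{\left(-416032 + 65980\right) + \left(-385 + 40 \left(-845\right)\right)} = \frac{1}{-350052 - 34185} = \frac{1}{-384237} = - \frac{1}{384237}$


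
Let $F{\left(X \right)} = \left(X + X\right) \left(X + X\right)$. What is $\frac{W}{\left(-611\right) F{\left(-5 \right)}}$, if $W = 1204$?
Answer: $- \frac{301}{15275} \approx -0.019705$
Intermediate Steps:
$F{\left(X \right)} = 4 X^{2}$ ($F{\left(X \right)} = 2 X 2 X = 4 X^{2}$)
$\frac{W}{\left(-611\right) F{\left(-5 \right)}} = \frac{1204}{\left(-611\right) 4 \left(-5\right)^{2}} = \frac{1204}{\left(-611\right) 4 \cdot 25} = \frac{1204}{\left(-611\right) 100} = \frac{1204}{-61100} = 1204 \left(- \frac{1}{61100}\right) = - \frac{301}{15275}$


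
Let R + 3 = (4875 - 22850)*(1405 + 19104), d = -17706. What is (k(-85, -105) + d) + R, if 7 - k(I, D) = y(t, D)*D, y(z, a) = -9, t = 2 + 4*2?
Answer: -368667922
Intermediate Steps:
t = 10 (t = 2 + 8 = 10)
k(I, D) = 7 + 9*D (k(I, D) = 7 - (-9)*D = 7 + 9*D)
R = -368649278 (R = -3 + (4875 - 22850)*(1405 + 19104) = -3 - 17975*20509 = -3 - 368649275 = -368649278)
(k(-85, -105) + d) + R = ((7 + 9*(-105)) - 17706) - 368649278 = ((7 - 945) - 17706) - 368649278 = (-938 - 17706) - 368649278 = -18644 - 368649278 = -368667922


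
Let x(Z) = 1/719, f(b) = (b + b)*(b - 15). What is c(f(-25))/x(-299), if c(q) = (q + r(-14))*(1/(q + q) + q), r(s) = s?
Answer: 5711736713967/2000 ≈ 2.8559e+9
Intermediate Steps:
f(b) = 2*b*(-15 + b) (f(b) = (2*b)*(-15 + b) = 2*b*(-15 + b))
x(Z) = 1/719
c(q) = (-14 + q)*(q + 1/(2*q)) (c(q) = (q - 14)*(1/(q + q) + q) = (-14 + q)*(1/(2*q) + q) = (-14 + q)*(q + 1/(2*q)))
c(f(-25))/x(-299) = (½ + (2*(-25)*(-15 - 25))² - 28*(-25)*(-15 - 25) - 7*(-1/(50*(-15 - 25))))/(1/719) = (½ + (2*(-25)*(-40))² - 28*(-25)*(-40) - 7/(2*(-25)*(-40)))*719 = (½ + 2000² - 14*2000 - 7/2000)*719 = (½ + 4000000 - 28000 - 7*1/2000)*719 = (½ + 4000000 - 28000 - 7/2000)*719 = (7944000993/2000)*719 = 5711736713967/2000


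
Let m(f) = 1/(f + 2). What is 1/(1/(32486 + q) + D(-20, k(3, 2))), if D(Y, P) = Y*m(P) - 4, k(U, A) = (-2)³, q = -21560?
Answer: -10926/7283 ≈ -1.5002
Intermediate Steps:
m(f) = 1/(2 + f)
k(U, A) = -8
D(Y, P) = -4 + Y/(2 + P) (D(Y, P) = Y/(2 + P) - 4 = -4 + Y/(2 + P))
1/(1/(32486 + q) + D(-20, k(3, 2))) = 1/(1/(32486 - 21560) + (-8 - 20 - 4*(-8))/(2 - 8)) = 1/(1/10926 + (-8 - 20 + 32)/(-6)) = 1/(1/10926 - ⅙*4) = 1/(1/10926 - ⅔) = 1/(-7283/10926) = -10926/7283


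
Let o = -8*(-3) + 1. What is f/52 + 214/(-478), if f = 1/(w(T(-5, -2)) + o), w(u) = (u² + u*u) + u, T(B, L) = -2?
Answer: -172245/385268 ≈ -0.44708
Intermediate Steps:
o = 25 (o = 24 + 1 = 25)
w(u) = u + 2*u² (w(u) = (u² + u²) + u = 2*u² + u = u + 2*u²)
f = 1/31 (f = 1/(-2*(1 + 2*(-2)) + 25) = 1/(-2*(1 - 4) + 25) = 1/(-2*(-3) + 25) = 1/(6 + 25) = 1/31 ≈ 0.032258)
f/52 + 214/(-478) = (1/31)/52 + 214/(-478) = (1/31)*(1/52) + 214*(-1/478) = 1/1612 - 107/239 = -172245/385268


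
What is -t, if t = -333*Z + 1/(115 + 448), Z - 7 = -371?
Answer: -68242357/563 ≈ -1.2121e+5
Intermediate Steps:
Z = -364 (Z = 7 - 371 = -364)
t = 68242357/563 (t = -333*(-364) + 1/(115 + 448) = 121212 + 1/563 = 68242357/563 ≈ 1.2121e+5)
-t = -1*68242357/563 = -68242357/563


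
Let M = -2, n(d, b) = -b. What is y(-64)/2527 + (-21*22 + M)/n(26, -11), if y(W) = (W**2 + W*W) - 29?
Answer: -1082735/27797 ≈ -38.951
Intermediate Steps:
y(W) = -29 + 2*W**2 (y(W) = (W**2 + W**2) - 29 = 2*W**2 - 29 = -29 + 2*W**2)
y(-64)/2527 + (-21*22 + M)/n(26, -11) = (-29 + 2*(-64)**2)/2527 + (-21*22 - 2)/((-1*(-11))) = (-29 + 2*4096)*(1/2527) + (-462 - 2)/11 = (-29 + 8192)*(1/2527) - 464*1/11 = 8163*(1/2527) - 464/11 = 8163/2527 - 464/11 = -1082735/27797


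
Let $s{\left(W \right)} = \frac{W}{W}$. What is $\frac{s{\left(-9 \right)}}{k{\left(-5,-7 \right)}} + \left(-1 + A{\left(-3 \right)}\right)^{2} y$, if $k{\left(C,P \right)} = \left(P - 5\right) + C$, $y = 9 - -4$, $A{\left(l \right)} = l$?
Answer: $\frac{3535}{17} \approx 207.94$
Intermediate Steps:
$s{\left(W \right)} = 1$
$y = 13$ ($y = 9 + 4 = 13$)
$k{\left(C,P \right)} = -5 + C + P$ ($k{\left(C,P \right)} = \left(-5 + P\right) + C = -5 + C + P$)
$\frac{s{\left(-9 \right)}}{k{\left(-5,-7 \right)}} + \left(-1 + A{\left(-3 \right)}\right)^{2} y = \frac{1}{-5 - 5 - 7} \cdot 1 + \left(-1 - 3\right)^{2} \cdot 13 = \frac{1}{-17} \cdot 1 + \left(-4\right)^{2} \cdot 13 = \left(- \frac{1}{17}\right) 1 + 16 \cdot 13 = - \frac{1}{17} + 208 = \frac{3535}{17}$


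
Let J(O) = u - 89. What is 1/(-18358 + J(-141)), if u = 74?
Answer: -1/18373 ≈ -5.4428e-5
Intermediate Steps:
J(O) = -15 (J(O) = 74 - 89 = -15)
1/(-18358 + J(-141)) = 1/(-18358 - 15) = 1/(-18373) = -1/18373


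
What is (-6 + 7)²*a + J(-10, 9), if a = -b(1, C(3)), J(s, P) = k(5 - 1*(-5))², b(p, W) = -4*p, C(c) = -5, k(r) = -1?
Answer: 5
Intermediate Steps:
J(s, P) = 1 (J(s, P) = (-1)² = 1)
a = 4 (a = -(-4) = -1*(-4) = 4)
(-6 + 7)²*a + J(-10, 9) = (-6 + 7)²*4 + 1 = 1²*4 + 1 = 1*4 + 1 = 4 + 1 = 5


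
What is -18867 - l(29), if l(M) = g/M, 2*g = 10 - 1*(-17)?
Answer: -1094313/58 ≈ -18867.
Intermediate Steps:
g = 27/2 (g = (10 - 1*(-17))/2 = (10 + 17)/2 = (1/2)*27 = 27/2 ≈ 13.500)
l(M) = 27/(2*M)
-18867 - l(29) = -18867 - 27/(2*29) = -18867 - 1*27/58 = -18867 - 27/58 = -1094313/58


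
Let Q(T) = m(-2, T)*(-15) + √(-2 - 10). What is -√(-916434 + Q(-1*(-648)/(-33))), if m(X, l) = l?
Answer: -√(-110852874 + 242*I*√3)/11 ≈ -0.0018096 - 957.15*I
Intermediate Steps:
Q(T) = -15*T + 2*I*√3 (Q(T) = T*(-15) + √(-2 - 10) = -15*T + √(-12) = -15*T + 2*I*√3)
-√(-916434 + Q(-1*(-648)/(-33))) = -√(-916434 + (-15*(-1*(-648))/(-33) + 2*I*√3)) = -√(-916434 + (-9720*(-1)/33 + 2*I*√3)) = -√(-916434 + (-15*(-216/11) + 2*I*√3)) = -√(-916434 + (3240/11 + 2*I*√3)) = -√(-10077534/11 + 2*I*√3)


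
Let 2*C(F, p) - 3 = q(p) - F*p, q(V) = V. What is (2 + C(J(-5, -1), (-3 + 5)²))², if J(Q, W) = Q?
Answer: 961/4 ≈ 240.25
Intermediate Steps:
C(F, p) = 3/2 + p/2 - F*p/2 (C(F, p) = 3/2 + (p - F*p)/2 = 3/2 + (p/2 - F*p/2) = 3/2 + p/2 - F*p/2)
(2 + C(J(-5, -1), (-3 + 5)²))² = (2 + (3/2 + (-3 + 5)²/2 - ½*(-5)*(-3 + 5)²))² = (2 + (3/2 + (½)*2² - ½*(-5)*2²))² = (2 + (3/2 + (½)*4 - ½*(-5)*4))² = (2 + (3/2 + 2 + 10))² = (2 + 27/2)² = (31/2)² = 961/4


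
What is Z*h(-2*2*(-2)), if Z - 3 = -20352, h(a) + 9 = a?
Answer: 20349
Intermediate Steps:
h(a) = -9 + a
Z = -20349 (Z = 3 - 20352 = -20349)
Z*h(-2*2*(-2)) = -20349*(-9 - 2*2*(-2)) = -20349*(-9 - 4*(-2)) = -20349*(-9 + 8) = -20349*(-1) = 20349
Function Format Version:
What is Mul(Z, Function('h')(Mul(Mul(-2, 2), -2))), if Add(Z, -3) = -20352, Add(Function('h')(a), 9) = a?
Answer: 20349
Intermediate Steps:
Function('h')(a) = Add(-9, a)
Z = -20349 (Z = Add(3, -20352) = -20349)
Mul(Z, Function('h')(Mul(Mul(-2, 2), -2))) = Mul(-20349, Add(-9, Mul(Mul(-2, 2), -2))) = Mul(-20349, Add(-9, Mul(-4, -2))) = Mul(-20349, Add(-9, 8)) = Mul(-20349, -1) = 20349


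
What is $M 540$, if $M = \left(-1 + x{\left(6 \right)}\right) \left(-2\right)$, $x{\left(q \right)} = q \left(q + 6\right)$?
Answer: $-76680$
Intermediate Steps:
$x{\left(q \right)} = q \left(6 + q\right)$
$M = -142$ ($M = \left(-1 + 6 \left(6 + 6\right)\right) \left(-2\right) = \left(-1 + 6 \cdot 12\right) \left(-2\right) = \left(-1 + 72\right) \left(-2\right) = 71 \left(-2\right) = -142$)
$M 540 = \left(-142\right) 540 = -76680$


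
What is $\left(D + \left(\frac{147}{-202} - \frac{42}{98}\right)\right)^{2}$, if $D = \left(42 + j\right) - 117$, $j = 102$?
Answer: $\frac{1335390849}{1999396} \approx 667.9$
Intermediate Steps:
$D = 27$ ($D = \left(42 + 102\right) - 117 = 144 - 117 = 27$)
$\left(D + \left(\frac{147}{-202} - \frac{42}{98}\right)\right)^{2} = \left(27 + \left(\frac{147}{-202} - \frac{42}{98}\right)\right)^{2} = \left(27 + \left(147 \left(- \frac{1}{202}\right) - \frac{3}{7}\right)\right)^{2} = \left(27 - \frac{1635}{1414}\right)^{2} = \left(\frac{36543}{1414}\right)^{2} = \frac{1335390849}{1999396}$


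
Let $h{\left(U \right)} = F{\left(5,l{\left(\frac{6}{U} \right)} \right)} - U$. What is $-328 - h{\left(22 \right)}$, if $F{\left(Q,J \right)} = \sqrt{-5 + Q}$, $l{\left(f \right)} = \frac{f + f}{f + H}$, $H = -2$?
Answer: $-306$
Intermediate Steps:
$l{\left(f \right)} = \frac{2 f}{-2 + f}$ ($l{\left(f \right)} = \frac{f + f}{f - 2} = \frac{2 f}{-2 + f}$)
$h{\left(U \right)} = - U$ ($h{\left(U \right)} = \sqrt{-5 + 5} - U = \sqrt{0} - U = 0 - U = - U$)
$-328 - h{\left(22 \right)} = -328 - \left(-1\right) 22 = -328 - -22 = -328 + 22 = -306$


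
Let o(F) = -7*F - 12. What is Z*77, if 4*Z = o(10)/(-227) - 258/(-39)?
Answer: 396319/2951 ≈ 134.30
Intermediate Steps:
o(F) = -12 - 7*F
Z = 5147/2951 (Z = ((-12 - 7*10)/(-227) - 258/(-39))/4 = ((-12 - 70)*(-1/227) - 258*(-1/39))/4 = (-82*(-1/227) + 86/13)/4 = (82/227 + 86/13)/4 = (¼)*(20588/2951) = 5147/2951 ≈ 1.7442)
Z*77 = (5147/2951)*77 = 396319/2951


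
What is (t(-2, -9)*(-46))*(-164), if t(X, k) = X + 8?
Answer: 45264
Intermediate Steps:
t(X, k) = 8 + X
(t(-2, -9)*(-46))*(-164) = ((8 - 2)*(-46))*(-164) = (6*(-46))*(-164) = -276*(-164) = 45264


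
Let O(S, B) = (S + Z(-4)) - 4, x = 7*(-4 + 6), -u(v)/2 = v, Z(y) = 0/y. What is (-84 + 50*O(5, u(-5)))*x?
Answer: -476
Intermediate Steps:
Z(y) = 0
u(v) = -2*v
x = 14 (x = 7*2 = 14)
O(S, B) = -4 + S (O(S, B) = (S + 0) - 4 = S - 4 = -4 + S)
(-84 + 50*O(5, u(-5)))*x = (-84 + 50*(-4 + 5))*14 = (-84 + 50*1)*14 = (-84 + 50)*14 = -34*14 = -476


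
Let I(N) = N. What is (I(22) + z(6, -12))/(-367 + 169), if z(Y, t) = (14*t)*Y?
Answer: 493/99 ≈ 4.9798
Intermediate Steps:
z(Y, t) = 14*Y*t
(I(22) + z(6, -12))/(-367 + 169) = (22 + 14*6*(-12))/(-367 + 169) = (22 - 1008)/(-198) = -986*(-1/198) = 493/99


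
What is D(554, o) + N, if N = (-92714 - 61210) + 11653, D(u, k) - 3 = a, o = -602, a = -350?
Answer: -142618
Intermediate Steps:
D(u, k) = -347 (D(u, k) = 3 - 350 = -347)
N = -142271 (N = -153924 + 11653 = -142271)
D(554, o) + N = -347 - 142271 = -142618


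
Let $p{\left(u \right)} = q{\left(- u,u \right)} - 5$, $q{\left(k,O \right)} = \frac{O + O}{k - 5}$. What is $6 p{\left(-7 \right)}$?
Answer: $-72$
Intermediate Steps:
$q{\left(k,O \right)} = \frac{2 O}{-5 + k}$
$p{\left(u \right)} = -5 + \frac{2 u}{-5 - u}$ ($p{\left(u \right)} = \frac{2 u}{-5 - u} - 5 = -5 + \frac{2 u}{-5 - u}$)
$6 p{\left(-7 \right)} = 6 \frac{-25 - -49}{5 - 7} = 6 \frac{-25 + 49}{-2} = 6 \left(\left(- \frac{1}{2}\right) 24\right) = 6 \left(-12\right) = -72$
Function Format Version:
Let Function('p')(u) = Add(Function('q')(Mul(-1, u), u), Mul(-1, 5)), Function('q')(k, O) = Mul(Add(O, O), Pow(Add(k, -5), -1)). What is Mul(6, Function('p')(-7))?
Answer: -72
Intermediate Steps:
Function('q')(k, O) = Mul(2, O, Pow(Add(-5, k), -1)) (Function('q')(k, O) = Mul(Mul(2, O), Pow(Add(-5, k), -1)) = Mul(2, O, Pow(Add(-5, k), -1)))
Function('p')(u) = Add(-5, Mul(2, u, Pow(Add(-5, Mul(-1, u)), -1))) (Function('p')(u) = Add(Mul(2, u, Pow(Add(-5, Mul(-1, u)), -1)), Mul(-1, 5)) = Add(Mul(2, u, Pow(Add(-5, Mul(-1, u)), -1)), -5) = Add(-5, Mul(2, u, Pow(Add(-5, Mul(-1, u)), -1))))
Mul(6, Function('p')(-7)) = Mul(6, Mul(Pow(Add(5, -7), -1), Add(-25, Mul(-7, -7)))) = Mul(6, Mul(Pow(-2, -1), Add(-25, 49))) = Mul(6, Mul(Rational(-1, 2), 24)) = Mul(6, -12) = -72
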